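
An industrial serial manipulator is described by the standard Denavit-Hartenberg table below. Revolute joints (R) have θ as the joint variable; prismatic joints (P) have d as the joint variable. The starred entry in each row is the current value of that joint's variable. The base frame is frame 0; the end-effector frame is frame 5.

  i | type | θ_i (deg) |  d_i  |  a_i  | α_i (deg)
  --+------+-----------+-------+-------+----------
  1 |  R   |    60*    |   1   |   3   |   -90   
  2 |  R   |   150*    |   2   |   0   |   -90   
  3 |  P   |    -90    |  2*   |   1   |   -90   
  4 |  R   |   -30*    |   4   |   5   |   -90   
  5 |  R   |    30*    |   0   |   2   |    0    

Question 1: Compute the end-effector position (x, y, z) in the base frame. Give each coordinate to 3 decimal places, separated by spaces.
-8.788 2.440 4.147

after link 1: o_1 = (1.5000, 2.5981, 1.0000)
after link 2: o_2 = (-0.2321, 3.5981, 1.0000)
after link 3: o_3 = (-1.5981, 3.2321, 2.7321)
after link 4: o_4 = (-7.7051, 1.3146, 2.8971)
after link 5: o_5 = (-8.7877, 2.4396, 4.1471)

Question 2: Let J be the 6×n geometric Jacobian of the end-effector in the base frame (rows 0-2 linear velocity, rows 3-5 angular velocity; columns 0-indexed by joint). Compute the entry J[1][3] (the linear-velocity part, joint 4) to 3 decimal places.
axis z_3 = (-0.4330,-0.7500,-0.5000); lever o_n−o_3 = (-7.1896,-0.7925,1.4151)
cross product → J_v[:, 3] = (-1.4575,4.2075,-5.0490)
J_ω[:, 3] = z_3
entry J[1][3] = 4.2075

4.208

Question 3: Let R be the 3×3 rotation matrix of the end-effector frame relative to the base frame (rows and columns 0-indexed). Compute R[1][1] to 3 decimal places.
0.541

End-effector y-axis (col 1 of R) = (0.8125,0.5413,0.2165)
R[1][1] = 0.5413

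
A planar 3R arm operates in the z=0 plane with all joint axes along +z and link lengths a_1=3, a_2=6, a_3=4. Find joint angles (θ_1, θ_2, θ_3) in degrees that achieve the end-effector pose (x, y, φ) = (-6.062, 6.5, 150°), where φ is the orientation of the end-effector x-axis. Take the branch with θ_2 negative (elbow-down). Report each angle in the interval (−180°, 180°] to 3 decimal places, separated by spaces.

-150.000 -120.002 60.002

wrist centre = target − a_3·(cos φ, sin φ) = (-2.5979, 4.5000)
cos θ_2 = (26.9991−3²−6²)/(2·3·6) = -0.5000; θ_2 = -120.0017° (elbow-down)
β = atan2(4.5000,-2.5979) = 119.9983°; ψ = atan2(-5.1961,-0.0002) = -90.0017°
θ_1 = β − ψ = 210.0000°
θ_3 = φ − θ_1 − θ_2 = 60.0017° (wrapped to (-180°,180°])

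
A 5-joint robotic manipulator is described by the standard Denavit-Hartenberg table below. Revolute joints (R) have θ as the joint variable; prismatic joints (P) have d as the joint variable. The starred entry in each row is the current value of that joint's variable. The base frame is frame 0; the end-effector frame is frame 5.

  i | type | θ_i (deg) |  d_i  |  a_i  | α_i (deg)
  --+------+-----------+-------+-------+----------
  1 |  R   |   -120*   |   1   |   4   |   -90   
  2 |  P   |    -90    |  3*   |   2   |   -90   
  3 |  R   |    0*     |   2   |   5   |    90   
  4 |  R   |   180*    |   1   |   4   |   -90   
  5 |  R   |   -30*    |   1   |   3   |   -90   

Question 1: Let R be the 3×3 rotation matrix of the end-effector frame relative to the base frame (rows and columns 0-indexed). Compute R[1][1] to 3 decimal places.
End-effector y-axis (col 1 of R) = (-0.5000,-0.8660,0.0000)
R[1][1] = -0.8660

-0.866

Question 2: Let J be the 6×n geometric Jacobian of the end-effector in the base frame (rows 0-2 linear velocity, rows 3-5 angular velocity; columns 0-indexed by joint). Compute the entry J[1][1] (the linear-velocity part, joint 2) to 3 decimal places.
-0.500

prismatic axis z_1 = (0.8660,-0.5000,0.0000)
J_v[:, 1] = z_1; J_ω[:, 1] = (0,0,0)
entry J[1][1] = -0.5000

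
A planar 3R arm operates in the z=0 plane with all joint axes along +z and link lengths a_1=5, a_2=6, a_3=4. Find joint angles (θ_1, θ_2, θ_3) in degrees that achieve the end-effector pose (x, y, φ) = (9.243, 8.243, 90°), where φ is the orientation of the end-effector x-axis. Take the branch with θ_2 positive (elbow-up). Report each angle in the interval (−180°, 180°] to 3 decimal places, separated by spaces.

0.008 44.987 45.005

wrist centre = target − a_3·(cos φ, sin φ) = (9.2430, 4.2430)
cos θ_2 = (103.4361−5²−6²)/(2·5·6) = 0.7073; θ_2 = 44.9869° (elbow-up)
β = atan2(4.2430,9.2430) = 24.6575°; ψ = atan2(4.2417,9.2436) = 24.6493°
θ_1 = β − ψ = 0.0082°
θ_3 = φ − θ_1 − θ_2 = 45.0049° (wrapped to (-180°,180°])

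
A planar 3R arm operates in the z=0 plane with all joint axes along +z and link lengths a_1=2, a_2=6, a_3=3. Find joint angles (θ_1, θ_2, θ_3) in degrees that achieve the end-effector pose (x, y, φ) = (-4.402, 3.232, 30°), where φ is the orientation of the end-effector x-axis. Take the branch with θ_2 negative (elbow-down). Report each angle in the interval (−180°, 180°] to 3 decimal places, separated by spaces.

wrist centre = target − a_3·(cos φ, sin φ) = (-7.0001, 1.7320)
cos θ_2 = (52.0009−2²−6²)/(2·2·6) = 0.5000; θ_2 = -59.9975° (elbow-down)
β = atan2(1.7320,-7.0001) = 166.1027°; ψ = atan2(-5.1960,5.0002) = -46.1001°
θ_1 = β − ψ = 212.2028°
θ_3 = φ − θ_1 − θ_2 = -122.2052° (wrapped to (-180°,180°])

-147.797 -59.998 -122.205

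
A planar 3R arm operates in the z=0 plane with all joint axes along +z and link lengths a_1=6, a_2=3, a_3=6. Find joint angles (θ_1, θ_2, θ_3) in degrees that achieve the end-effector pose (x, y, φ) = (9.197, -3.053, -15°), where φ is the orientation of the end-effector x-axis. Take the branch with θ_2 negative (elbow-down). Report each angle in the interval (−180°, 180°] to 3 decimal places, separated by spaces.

wrist centre = target − a_3·(cos φ, sin φ) = (3.4014, -1.5001)
cos θ_2 = (13.8201−6²−3²)/(2·6·3) = -0.8661; θ_2 = -150.0096° (elbow-down)
β = atan2(-1.5001,3.4014) = -23.7982°; ψ = atan2(-1.4996,3.4017) = -23.7894°
θ_1 = β − ψ = -0.0087°
θ_3 = φ − θ_1 − θ_2 = 135.0183° (wrapped to (-180°,180°])

-0.009 -150.010 135.018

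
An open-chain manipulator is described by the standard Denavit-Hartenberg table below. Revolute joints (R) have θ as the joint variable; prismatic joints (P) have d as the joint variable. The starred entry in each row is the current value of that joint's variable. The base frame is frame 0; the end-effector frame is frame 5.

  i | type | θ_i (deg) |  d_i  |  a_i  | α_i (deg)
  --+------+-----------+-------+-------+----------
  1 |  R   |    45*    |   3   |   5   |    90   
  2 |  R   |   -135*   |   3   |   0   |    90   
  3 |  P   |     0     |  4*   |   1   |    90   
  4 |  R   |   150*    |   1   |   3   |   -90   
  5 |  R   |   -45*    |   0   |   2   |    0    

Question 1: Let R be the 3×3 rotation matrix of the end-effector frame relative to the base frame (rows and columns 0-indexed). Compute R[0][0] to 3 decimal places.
End-effector x-axis (col 0 of R) = (-0.3706,0.6294,0.6830)
R[0][0] = -0.3706

-0.371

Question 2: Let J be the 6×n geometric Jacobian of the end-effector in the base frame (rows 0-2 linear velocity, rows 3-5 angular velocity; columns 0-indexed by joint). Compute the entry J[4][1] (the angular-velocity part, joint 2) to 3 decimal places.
axis z_1 = (0.7071,-0.7071,0.0000); lever o_n−o_1 = (-1.2779,-2.1064,6.3851)
cross product → J_v[:, 1] = (-4.5150,-4.5150,-2.3931)
J_ω[:, 1] = z_1
entry J[4][1] = -0.7071

-0.707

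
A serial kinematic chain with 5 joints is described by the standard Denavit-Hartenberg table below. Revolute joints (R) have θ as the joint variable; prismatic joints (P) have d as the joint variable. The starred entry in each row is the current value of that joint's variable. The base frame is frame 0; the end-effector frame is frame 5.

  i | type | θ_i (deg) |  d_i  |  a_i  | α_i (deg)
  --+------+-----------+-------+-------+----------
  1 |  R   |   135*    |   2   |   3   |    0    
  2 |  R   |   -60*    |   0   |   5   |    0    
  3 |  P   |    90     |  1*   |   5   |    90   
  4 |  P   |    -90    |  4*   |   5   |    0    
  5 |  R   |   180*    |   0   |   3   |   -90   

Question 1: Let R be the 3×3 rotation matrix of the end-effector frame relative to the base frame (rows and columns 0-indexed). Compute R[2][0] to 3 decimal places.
End-effector x-axis (col 0 of R) = (-0.0000,-0.0000,1.0000)
R[2][0] = 1.0000

1.000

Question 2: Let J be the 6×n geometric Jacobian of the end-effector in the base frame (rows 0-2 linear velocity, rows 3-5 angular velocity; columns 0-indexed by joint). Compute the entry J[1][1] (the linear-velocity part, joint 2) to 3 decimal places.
axis z_1 = (0.0000,0.0000,1.0000); lever o_n−o_1 = (-2.5003,9.9874,-1.0000)
cross product → J_v[:, 1] = (-9.9874,-2.5003,0.0000)
J_ω[:, 1] = z_1
entry J[1][1] = -2.5003

-2.500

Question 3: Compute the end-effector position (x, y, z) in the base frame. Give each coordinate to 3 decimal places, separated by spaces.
after link 1: o_1 = (-2.1213, 2.1213, 2.0000)
after link 2: o_2 = (-0.8272, 6.9509, 2.0000)
after link 3: o_3 = (-5.6569, 8.2450, 3.0000)
after link 4: o_4 = (-4.6216, 12.1087, -2.0000)
after link 5: o_5 = (-4.6216, 12.1087, 1.0000)

-4.622 12.109 1.000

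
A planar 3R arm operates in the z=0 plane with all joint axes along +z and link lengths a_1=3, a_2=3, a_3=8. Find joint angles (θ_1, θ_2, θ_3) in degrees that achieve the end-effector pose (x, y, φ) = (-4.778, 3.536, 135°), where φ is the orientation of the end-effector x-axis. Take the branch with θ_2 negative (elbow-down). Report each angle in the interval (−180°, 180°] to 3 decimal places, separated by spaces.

0.012 -135.008 -90.005

wrist centre = target − a_3·(cos φ, sin φ) = (0.8789, -2.1209)
cos θ_2 = (5.2704−3²−3²)/(2·3·3) = -0.7072; θ_2 = -135.0075° (elbow-down)
β = atan2(-2.1209,0.8789) = -67.4915°; ψ = atan2(-2.1210,0.8784) = -67.5038°
θ_1 = β − ψ = 0.0122°
θ_3 = φ − θ_1 − θ_2 = -90.0047° (wrapped to (-180°,180°])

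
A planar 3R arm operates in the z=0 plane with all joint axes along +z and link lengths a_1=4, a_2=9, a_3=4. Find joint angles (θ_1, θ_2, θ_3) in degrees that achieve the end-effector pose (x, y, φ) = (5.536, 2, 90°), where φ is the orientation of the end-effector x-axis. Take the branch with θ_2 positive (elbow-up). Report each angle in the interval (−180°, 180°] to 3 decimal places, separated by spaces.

wrist centre = target − a_3·(cos φ, sin φ) = (5.5360, -2.0000)
cos θ_2 = (34.6473−4²−9²)/(2·4·9) = -0.8660; θ_2 = 149.9982° (elbow-up)
β = atan2(-2.0000,5.5360) = -19.8634°; ψ = atan2(4.5002,-3.7941) = 130.1337°
θ_1 = β − ψ = -149.9971°
θ_3 = φ − θ_1 − θ_2 = 89.9989° (wrapped to (-180°,180°])

-149.997 149.998 89.999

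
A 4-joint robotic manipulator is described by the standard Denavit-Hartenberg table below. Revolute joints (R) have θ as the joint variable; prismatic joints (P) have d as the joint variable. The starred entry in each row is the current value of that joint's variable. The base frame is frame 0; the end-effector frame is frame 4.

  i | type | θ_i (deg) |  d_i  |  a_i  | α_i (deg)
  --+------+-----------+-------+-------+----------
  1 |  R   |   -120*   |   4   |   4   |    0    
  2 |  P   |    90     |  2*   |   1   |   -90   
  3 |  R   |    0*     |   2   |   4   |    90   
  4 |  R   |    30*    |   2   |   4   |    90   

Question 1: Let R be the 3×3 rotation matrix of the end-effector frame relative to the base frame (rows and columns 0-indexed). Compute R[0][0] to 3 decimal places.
End-effector x-axis (col 0 of R) = (1.0000,0.0000,0.0000)
R[0][0] = 1.0000

1.000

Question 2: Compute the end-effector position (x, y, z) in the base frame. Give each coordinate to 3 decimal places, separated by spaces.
7.330 -4.232 8.000

after link 1: o_1 = (-2.0000, -3.4641, 4.0000)
after link 2: o_2 = (-1.1340, -3.9641, 6.0000)
after link 3: o_3 = (3.3301, -4.2321, 6.0000)
after link 4: o_4 = (7.3301, -4.2321, 8.0000)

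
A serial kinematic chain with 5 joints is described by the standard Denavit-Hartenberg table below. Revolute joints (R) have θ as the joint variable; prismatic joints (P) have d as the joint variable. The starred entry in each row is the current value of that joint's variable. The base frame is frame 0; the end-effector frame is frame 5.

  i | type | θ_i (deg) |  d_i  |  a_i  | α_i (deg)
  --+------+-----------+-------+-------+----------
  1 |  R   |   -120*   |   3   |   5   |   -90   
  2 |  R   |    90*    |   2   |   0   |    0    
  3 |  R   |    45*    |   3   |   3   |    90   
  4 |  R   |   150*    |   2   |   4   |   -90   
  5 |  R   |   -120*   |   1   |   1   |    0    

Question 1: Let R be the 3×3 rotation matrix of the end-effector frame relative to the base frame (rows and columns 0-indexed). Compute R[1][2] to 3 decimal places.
End-effector z-axis (col 2 of R) = (-0.9268,0.1268,0.3536)
R[1][2] = 0.1268

0.127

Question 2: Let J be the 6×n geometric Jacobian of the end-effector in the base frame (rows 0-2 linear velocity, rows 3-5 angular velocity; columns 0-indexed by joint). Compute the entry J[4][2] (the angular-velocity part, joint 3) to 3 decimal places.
axis z_2 = (0.8660,-0.5000,0.0000); lever o_n−o_2 = (2.1626,-4.0223,-1.6510)
cross product → J_v[:, 2] = (0.8255,1.4299,-2.4021)
J_ω[:, 2] = z_2
entry J[4][2] = -0.5000

-0.500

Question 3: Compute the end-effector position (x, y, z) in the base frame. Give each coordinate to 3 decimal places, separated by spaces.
after link 1: o_1 = (-2.5000, -4.3301, 3.0000)
after link 2: o_2 = (-0.7679, -5.3301, 3.0000)
after link 3: o_3 = (2.8908, -4.9930, 0.8787)
after link 4: o_4 = (2.6910, -9.3391, 1.9140)
after link 5: o_5 = (1.3946, -9.3524, 1.3490)

1.395 -9.352 1.349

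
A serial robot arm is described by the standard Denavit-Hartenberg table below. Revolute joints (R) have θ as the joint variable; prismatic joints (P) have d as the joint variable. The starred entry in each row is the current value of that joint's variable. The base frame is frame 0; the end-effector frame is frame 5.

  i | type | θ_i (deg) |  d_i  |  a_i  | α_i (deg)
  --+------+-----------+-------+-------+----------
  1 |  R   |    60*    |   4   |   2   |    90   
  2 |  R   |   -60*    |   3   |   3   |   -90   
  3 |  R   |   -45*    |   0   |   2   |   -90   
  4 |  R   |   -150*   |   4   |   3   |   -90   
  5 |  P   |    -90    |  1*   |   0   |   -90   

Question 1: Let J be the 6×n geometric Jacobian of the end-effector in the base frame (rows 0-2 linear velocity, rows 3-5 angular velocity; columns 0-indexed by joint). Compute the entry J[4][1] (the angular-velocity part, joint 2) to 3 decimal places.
axis z_1 = (0.8660,-0.5000,0.0000); lever o_n−o_1 = (2.5528,4.2172,-3.8045)
cross product → J_v[:, 1] = (1.9022,3.2948,4.9286)
J_ω[:, 1] = z_1
entry J[4][1] = -0.5000

-0.500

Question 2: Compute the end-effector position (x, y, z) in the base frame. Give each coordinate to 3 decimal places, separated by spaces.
after link 1: o_1 = (1.0000, 1.7321, 4.0000)
after link 2: o_2 = (4.3481, 1.5311, 1.4019)
after link 3: o_3 = (5.9264, 1.4364, 0.1772)
after link 4: o_4 = (2.7832, 5.3234, 0.0687)
after link 5: o_5 = (3.5528, 5.9492, 0.1955)

3.553 5.949 0.196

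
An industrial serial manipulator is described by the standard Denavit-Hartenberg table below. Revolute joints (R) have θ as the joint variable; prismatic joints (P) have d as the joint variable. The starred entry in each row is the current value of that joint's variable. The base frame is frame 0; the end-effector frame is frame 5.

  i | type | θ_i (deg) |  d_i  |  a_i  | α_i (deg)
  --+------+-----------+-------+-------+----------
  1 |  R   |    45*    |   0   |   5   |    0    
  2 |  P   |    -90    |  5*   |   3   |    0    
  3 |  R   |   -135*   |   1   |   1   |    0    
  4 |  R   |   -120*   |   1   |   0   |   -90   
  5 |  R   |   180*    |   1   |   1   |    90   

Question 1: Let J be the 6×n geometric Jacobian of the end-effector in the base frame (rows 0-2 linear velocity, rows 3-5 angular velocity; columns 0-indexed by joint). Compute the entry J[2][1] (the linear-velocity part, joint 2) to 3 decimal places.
1.000

prismatic axis z_1 = (0.0000,0.0000,1.0000)
J_v[:, 1] = z_1; J_ω[:, 1] = (0,0,0)
entry J[2][1] = 1.0000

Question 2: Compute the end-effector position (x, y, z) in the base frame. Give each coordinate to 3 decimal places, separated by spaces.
after link 1: o_1 = (3.5355, 3.5355, 0.0000)
after link 2: o_2 = (5.6569, 1.4142, 5.0000)
after link 3: o_3 = (4.6569, 1.4142, 6.0000)
after link 4: o_4 = (4.6569, 1.4142, 7.0000)
after link 5: o_5 = (3.2908, 1.0482, 7.0000)

3.291 1.048 7.000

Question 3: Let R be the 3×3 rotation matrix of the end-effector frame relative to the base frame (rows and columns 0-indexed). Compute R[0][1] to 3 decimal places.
-0.866

End-effector y-axis (col 1 of R) = (-0.8660,0.5000,0.0000)
R[0][1] = -0.8660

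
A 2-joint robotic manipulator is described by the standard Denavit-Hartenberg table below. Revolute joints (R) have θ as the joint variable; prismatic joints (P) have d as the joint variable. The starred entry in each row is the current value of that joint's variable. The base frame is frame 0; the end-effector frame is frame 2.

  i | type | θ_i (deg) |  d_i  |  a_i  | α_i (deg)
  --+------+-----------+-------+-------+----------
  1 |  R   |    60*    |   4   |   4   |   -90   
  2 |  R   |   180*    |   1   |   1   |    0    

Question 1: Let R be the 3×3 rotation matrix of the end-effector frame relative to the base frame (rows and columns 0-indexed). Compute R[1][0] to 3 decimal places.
End-effector x-axis (col 0 of R) = (-0.5000,-0.8660,-0.0000)
R[1][0] = -0.8660

-0.866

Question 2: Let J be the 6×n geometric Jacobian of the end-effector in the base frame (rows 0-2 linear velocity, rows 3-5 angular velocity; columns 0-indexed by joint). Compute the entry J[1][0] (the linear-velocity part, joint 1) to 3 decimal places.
0.634

axis z_0 = ẑ; lever o_n−o_0 = (0.6340,3.0981,4.0000)
cross product → J_v[:, 0] = (-3.0981,0.6340,0.0000)
J_ω[:, 0] = z_0
entry J[1][0] = 0.6340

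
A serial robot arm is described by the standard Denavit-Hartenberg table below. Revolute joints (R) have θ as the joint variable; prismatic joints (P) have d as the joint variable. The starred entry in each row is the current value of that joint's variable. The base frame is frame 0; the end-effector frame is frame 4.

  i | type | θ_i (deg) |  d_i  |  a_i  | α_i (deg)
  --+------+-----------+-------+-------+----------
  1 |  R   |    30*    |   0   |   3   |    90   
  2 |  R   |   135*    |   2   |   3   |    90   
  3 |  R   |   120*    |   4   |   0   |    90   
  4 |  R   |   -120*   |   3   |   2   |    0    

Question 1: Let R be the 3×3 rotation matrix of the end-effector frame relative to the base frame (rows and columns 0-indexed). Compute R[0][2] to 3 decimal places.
-0.280

End-effector z-axis (col 2 of R) = (-0.2803,-0.7392,0.6124)
R[0][2] = -0.2803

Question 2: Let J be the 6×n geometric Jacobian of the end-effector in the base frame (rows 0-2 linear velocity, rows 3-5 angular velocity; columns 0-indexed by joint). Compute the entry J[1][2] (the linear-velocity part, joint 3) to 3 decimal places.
axis z_2 = (0.6124,0.3536,0.7071); lever o_n−o_2 = (-0.1914,-0.8425,3.7944)
cross product → J_v[:, 2] = (1.9373,-2.4589,-0.4483)
J_ω[:, 2] = z_2
entry J[1][2] = -2.4589

-2.459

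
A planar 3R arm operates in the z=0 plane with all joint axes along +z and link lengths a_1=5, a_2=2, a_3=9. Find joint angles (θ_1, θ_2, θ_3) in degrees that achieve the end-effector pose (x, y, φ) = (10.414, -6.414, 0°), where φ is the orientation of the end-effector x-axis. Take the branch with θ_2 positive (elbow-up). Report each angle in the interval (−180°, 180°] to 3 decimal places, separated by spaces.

wrist centre = target − a_3·(cos φ, sin φ) = (1.4140, -6.4140)
cos θ_2 = (43.1388−5²−2²)/(2·5·2) = 0.7069; θ_2 = 45.0135° (elbow-up)
β = atan2(-6.4140,1.4140) = -77.5677°; ψ = atan2(1.4145,6.4139) = 12.4372°
θ_1 = β − ψ = -90.0049°
θ_3 = φ − θ_1 − θ_2 = 44.9913° (wrapped to (-180°,180°])

-90.005 45.014 44.991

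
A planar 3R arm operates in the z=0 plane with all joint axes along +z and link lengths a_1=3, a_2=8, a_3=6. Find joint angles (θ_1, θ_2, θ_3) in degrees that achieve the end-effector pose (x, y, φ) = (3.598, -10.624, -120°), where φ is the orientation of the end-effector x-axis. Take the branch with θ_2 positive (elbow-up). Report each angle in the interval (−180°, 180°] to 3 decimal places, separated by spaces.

wrist centre = target − a_3·(cos φ, sin φ) = (6.5980, -5.4278)
cos θ_2 = (72.9951−3²−8²)/(2·3·8) = -0.0001; θ_2 = 90.0058° (elbow-up)
β = atan2(-5.4278,6.5980) = -39.4424°; ψ = atan2(8.0000,2.9992) = 69.4490°
θ_1 = β − ψ = -108.8915°
θ_3 = φ − θ_1 − θ_2 = -101.1143° (wrapped to (-180°,180°])

-108.891 90.006 -101.114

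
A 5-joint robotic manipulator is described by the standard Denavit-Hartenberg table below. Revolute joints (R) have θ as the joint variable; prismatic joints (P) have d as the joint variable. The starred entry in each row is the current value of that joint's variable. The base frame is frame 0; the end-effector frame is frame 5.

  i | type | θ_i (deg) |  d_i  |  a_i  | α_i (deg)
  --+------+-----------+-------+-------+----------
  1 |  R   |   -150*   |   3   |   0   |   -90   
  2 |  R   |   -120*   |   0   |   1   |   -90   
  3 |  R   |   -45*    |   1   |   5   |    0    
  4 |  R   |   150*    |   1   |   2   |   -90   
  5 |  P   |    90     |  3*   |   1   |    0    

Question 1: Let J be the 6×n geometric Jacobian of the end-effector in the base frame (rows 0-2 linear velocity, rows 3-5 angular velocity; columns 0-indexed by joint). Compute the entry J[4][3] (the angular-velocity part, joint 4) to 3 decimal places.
axis z_3 = (-0.7500,-0.4330,0.5000); lever o_n−o_3 = (-2.0566,0.1467,-2.9578)
cross product → J_v[:, 3] = (1.2074,-3.2467,-1.0006)
J_ω[:, 3] = z_3
entry J[4][3] = -0.4330

-0.433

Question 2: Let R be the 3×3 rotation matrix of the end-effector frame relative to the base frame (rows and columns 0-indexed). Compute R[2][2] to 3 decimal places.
-0.837

End-effector z-axis (col 2 of R) = (-0.2888,-0.4656,-0.8365)
R[2][2] = -0.8365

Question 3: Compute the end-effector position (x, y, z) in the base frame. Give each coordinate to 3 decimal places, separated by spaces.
0.925 -2.214 4.470

after link 1: o_1 = (0.0000, 0.0000, 3.0000)
after link 2: o_2 = (0.4330, 0.2500, 3.8660)
after link 3: o_3 = (2.9817, -2.3610, 7.4279)
after link 4: o_4 = (1.0416, -1.2504, 7.4796)
after link 5: o_5 = (0.9251, -2.2142, 4.4701)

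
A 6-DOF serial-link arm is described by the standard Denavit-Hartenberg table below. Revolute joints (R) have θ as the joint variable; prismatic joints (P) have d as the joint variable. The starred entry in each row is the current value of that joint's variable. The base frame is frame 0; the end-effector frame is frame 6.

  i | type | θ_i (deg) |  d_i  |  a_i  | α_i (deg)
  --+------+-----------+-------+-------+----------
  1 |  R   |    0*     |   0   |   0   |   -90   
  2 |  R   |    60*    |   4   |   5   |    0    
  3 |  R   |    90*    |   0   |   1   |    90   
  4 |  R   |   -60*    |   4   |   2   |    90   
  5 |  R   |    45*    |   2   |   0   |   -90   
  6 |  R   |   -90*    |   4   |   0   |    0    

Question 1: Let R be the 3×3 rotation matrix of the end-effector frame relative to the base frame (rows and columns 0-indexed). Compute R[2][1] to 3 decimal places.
End-effector y-axis (col 1 of R) = (0.0474,-0.6124,-0.7891)
R[2][1] = -0.7891

-0.789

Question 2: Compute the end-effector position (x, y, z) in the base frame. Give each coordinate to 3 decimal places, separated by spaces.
after link 1: o_1 = (0.0000, 0.0000, 0.0000)
after link 2: o_2 = (2.5000, 4.0000, -4.3301)
after link 3: o_3 = (1.6340, 4.0000, -4.8301)
after link 4: o_4 = (2.7679, 2.2679, -8.7942)
after link 5: o_5 = (4.2679, 1.2679, -7.9282)
after link 6: o_6 = (6.9069, 3.7174, -9.6706)

6.907 3.717 -9.671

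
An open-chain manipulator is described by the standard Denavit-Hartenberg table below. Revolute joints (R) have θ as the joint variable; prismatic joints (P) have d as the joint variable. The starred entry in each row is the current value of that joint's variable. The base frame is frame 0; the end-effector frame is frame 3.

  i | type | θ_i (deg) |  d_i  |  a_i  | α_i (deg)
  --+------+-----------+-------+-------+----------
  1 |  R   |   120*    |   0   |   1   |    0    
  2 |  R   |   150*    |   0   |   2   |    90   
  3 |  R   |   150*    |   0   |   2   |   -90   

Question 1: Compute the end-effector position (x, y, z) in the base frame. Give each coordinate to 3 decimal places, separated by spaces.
-0.500 0.598 1.000

after link 1: o_1 = (-0.5000, 0.8660, 0.0000)
after link 2: o_2 = (-0.5000, -1.1340, 0.0000)
after link 3: o_3 = (-0.5000, 0.5981, 1.0000)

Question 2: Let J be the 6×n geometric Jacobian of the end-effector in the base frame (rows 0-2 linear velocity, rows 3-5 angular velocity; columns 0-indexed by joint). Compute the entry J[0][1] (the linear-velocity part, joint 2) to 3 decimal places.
0.268

axis z_1 = (0.0000,0.0000,1.0000); lever o_n−o_1 = (0.0000,-0.2679,1.0000)
cross product → J_v[:, 1] = (0.2679,0.0000,-0.0000)
J_ω[:, 1] = z_1
entry J[0][1] = 0.2679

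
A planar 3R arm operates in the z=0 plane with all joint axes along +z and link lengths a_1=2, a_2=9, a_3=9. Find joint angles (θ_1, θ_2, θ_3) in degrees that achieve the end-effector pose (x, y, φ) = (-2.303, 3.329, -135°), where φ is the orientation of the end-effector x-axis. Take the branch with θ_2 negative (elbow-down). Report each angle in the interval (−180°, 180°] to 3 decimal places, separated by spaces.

104.556 -45.025 165.469

wrist centre = target − a_3·(cos φ, sin φ) = (4.0610, 9.6930)
cos θ_2 = (110.4449−2²−9²)/(2·2·9) = 0.7068; θ_2 = -45.0246° (elbow-down)
β = atan2(9.6930,4.0610) = 67.2683°; ψ = atan2(-6.3667,8.3612) = -37.2876°
θ_1 = β − ψ = 104.5559°
θ_3 = φ − θ_1 − θ_2 = 165.4687° (wrapped to (-180°,180°])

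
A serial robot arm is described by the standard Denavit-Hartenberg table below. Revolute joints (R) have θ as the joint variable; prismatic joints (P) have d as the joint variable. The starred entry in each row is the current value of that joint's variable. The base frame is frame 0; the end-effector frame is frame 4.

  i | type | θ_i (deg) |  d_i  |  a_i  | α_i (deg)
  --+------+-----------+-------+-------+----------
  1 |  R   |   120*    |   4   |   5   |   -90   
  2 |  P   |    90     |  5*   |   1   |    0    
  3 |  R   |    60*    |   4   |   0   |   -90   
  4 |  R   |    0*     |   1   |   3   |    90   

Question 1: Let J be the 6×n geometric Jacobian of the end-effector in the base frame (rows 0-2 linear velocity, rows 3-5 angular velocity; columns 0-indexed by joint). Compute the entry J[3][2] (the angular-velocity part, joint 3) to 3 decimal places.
-0.866

axis z_2 = (-0.8660,-0.5000,0.0000); lever o_n−o_2 = (-1.9151,-4.6830,-0.6340)
cross product → J_v[:, 2] = (0.3170,-0.5490,3.0981)
J_ω[:, 2] = z_2
entry J[3][2] = -0.8660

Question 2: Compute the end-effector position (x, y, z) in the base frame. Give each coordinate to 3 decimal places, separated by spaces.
-8.745 -2.853 2.366

after link 1: o_1 = (-2.5000, 4.3301, 4.0000)
after link 2: o_2 = (-6.8301, 1.8301, 3.0000)
after link 3: o_3 = (-10.2942, -0.1699, 3.0000)
after link 4: o_4 = (-8.7452, -2.8529, 2.3660)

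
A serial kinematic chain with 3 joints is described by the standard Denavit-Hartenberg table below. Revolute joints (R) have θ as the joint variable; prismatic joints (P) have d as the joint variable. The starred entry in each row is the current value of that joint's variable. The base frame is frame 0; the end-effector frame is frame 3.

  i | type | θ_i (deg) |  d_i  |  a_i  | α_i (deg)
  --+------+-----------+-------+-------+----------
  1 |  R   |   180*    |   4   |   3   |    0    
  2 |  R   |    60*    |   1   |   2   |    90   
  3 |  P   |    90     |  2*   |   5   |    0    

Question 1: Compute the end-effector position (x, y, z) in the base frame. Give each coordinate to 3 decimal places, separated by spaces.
after link 1: o_1 = (-3.0000, 0.0000, 4.0000)
after link 2: o_2 = (-4.0000, -1.7321, 5.0000)
after link 3: o_3 = (-5.7321, -0.7321, 10.0000)

-5.732 -0.732 10.000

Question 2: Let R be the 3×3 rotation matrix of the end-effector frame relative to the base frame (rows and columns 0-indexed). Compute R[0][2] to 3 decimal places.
-0.866

End-effector z-axis (col 2 of R) = (-0.8660,0.5000,0.0000)
R[0][2] = -0.8660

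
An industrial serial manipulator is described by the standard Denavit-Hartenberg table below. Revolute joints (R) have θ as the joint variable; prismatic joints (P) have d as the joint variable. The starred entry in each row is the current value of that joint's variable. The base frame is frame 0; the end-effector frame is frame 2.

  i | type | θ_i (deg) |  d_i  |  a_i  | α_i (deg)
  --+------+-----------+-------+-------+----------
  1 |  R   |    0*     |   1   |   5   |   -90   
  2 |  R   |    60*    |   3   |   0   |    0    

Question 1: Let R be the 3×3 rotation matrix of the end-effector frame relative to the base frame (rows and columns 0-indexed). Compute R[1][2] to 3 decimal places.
End-effector z-axis (col 2 of R) = (0.0000,1.0000,0.0000)
R[1][2] = 1.0000

1.000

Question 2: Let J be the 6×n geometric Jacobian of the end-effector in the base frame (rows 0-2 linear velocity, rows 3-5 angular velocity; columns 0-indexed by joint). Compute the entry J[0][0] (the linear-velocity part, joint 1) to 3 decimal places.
axis z_0 = ẑ; lever o_n−o_0 = (5.0000,3.0000,1.0000)
cross product → J_v[:, 0] = (-3.0000,5.0000,0.0000)
J_ω[:, 0] = z_0
entry J[0][0] = -3.0000

-3.000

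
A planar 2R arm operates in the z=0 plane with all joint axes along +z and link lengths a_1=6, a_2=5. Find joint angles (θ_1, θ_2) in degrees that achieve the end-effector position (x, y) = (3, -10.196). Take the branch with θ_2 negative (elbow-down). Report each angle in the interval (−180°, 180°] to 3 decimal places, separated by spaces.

cos θ_2 = (112.9584−6²−5²)/(2·6·5) = 0.8660; θ_2 = -30.0059° (elbow-down)
β = atan2(-10.1960,3.0000) = -73.6044°; ψ = atan2(-2.5004,10.3299) = -13.6073°
θ_1 = β − ψ = -59.9971°

-59.997 -30.006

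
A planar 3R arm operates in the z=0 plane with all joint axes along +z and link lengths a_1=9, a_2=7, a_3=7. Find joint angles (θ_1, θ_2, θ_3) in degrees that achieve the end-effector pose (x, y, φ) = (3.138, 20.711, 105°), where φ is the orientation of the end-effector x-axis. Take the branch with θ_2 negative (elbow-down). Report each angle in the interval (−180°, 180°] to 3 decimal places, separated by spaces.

90.002 -45.004 60.003

wrist centre = target − a_3·(cos φ, sin φ) = (4.9497, 13.9495)
cos θ_2 = (219.0889−9²−7²)/(2·9·7) = 0.7071; θ_2 = -45.0042° (elbow-down)
β = atan2(13.9495,4.9497) = 70.4637°; ψ = atan2(-4.9501,13.9494) = -19.5378°
θ_1 = β − ψ = 90.0015°
θ_3 = φ − θ_1 − θ_2 = 60.0026° (wrapped to (-180°,180°])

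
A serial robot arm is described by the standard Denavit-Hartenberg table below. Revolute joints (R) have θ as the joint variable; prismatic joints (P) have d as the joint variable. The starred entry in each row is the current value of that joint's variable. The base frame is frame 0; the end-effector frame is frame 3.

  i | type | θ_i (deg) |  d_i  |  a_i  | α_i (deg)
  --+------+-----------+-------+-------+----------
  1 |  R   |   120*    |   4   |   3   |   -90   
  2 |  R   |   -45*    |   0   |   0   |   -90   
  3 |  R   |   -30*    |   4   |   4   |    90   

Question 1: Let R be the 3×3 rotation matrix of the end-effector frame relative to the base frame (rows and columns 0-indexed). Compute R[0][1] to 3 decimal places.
-0.354

End-effector y-axis (col 1 of R) = (-0.3536,0.6124,-0.7071)
R[0][1] = -0.3536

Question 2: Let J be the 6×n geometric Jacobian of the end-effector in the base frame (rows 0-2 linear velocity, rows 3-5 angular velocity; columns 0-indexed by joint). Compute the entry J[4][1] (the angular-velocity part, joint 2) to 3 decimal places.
-0.500

axis z_1 = (-0.8660,-0.5000,0.0000); lever o_n−o_1 = (-4.3710,3.5708,-0.3789)
cross product → J_v[:, 1] = (0.1895,-0.3282,-5.2779)
J_ω[:, 1] = z_1
entry J[4][1] = -0.5000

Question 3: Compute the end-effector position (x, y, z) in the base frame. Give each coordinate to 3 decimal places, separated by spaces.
after link 1: o_1 = (-1.5000, 2.5981, 4.0000)
after link 2: o_2 = (-1.5000, 2.5981, 4.0000)
after link 3: o_3 = (-5.8710, 6.1689, 3.6211)

-5.871 6.169 3.621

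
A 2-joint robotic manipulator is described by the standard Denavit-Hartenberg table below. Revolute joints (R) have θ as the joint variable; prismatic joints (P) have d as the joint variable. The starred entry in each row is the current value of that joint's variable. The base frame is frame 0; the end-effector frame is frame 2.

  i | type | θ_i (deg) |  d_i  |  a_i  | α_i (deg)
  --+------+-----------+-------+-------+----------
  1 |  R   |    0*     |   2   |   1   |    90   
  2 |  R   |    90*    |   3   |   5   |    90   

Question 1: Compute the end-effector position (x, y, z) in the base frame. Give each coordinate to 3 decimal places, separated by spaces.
1.000 -3.000 7.000

after link 1: o_1 = (1.0000, 0.0000, 2.0000)
after link 2: o_2 = (1.0000, -3.0000, 7.0000)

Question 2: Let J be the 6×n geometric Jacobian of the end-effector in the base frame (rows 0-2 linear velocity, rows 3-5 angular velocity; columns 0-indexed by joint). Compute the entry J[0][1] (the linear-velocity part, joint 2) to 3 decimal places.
-5.000

axis z_1 = (0.0000,-1.0000,0.0000); lever o_n−o_1 = (0.0000,-3.0000,5.0000)
cross product → J_v[:, 1] = (-5.0000,0.0000,0.0000)
J_ω[:, 1] = z_1
entry J[0][1] = -5.0000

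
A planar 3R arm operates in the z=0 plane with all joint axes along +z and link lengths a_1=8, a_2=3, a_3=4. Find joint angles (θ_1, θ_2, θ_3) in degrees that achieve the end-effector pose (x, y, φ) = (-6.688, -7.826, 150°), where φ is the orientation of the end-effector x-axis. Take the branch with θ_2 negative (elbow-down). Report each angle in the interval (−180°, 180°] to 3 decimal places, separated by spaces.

wrist centre = target − a_3·(cos φ, sin φ) = (-3.2239, -9.8260)
cos θ_2 = (106.9438−8²−3²)/(2·8·3) = 0.7072; θ_2 = -44.9955° (elbow-down)
β = atan2(-9.8260,-3.2239) = -108.1646°; ψ = atan2(-2.1212,10.1215) = -11.8361°
θ_1 = β − ψ = -96.3285°
θ_3 = φ − θ_1 − θ_2 = -68.6761° (wrapped to (-180°,180°])

-96.328 -44.995 -68.676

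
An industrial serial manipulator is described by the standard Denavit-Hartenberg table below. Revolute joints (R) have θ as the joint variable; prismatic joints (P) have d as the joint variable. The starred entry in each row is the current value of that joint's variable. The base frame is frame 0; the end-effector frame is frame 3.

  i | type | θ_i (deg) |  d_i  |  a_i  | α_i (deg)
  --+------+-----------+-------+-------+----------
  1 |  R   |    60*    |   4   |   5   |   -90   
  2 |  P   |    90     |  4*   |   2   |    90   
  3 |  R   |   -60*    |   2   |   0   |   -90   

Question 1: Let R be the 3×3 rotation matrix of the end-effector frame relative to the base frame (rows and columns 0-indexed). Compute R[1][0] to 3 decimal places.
End-effector x-axis (col 0 of R) = (0.7500,-0.4330,-0.5000)
R[1][0] = -0.4330

-0.433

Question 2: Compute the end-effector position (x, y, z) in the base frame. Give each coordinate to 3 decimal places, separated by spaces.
after link 1: o_1 = (2.5000, 4.3301, 4.0000)
after link 2: o_2 = (-0.9641, 6.3301, 2.0000)
after link 3: o_3 = (0.0359, 8.0622, 2.0000)

0.036 8.062 2.000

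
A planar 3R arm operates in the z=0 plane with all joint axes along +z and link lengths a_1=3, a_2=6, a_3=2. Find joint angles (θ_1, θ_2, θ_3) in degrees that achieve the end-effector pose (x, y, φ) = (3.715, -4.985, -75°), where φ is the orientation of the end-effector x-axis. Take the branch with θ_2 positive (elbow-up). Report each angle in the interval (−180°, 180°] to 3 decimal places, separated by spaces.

-150.001 134.998 -59.997

wrist centre = target − a_3·(cos φ, sin φ) = (3.1974, -3.0531)
cos θ_2 = (19.5448−3²−6²)/(2·3·6) = -0.7071; θ_2 = 134.9985° (elbow-up)
β = atan2(-3.0531,3.1974) = -43.6783°; ψ = atan2(4.2428,-1.2425) = 106.3231°
θ_1 = β − ψ = -150.0014°
θ_3 = φ − θ_1 − θ_2 = -59.9971° (wrapped to (-180°,180°])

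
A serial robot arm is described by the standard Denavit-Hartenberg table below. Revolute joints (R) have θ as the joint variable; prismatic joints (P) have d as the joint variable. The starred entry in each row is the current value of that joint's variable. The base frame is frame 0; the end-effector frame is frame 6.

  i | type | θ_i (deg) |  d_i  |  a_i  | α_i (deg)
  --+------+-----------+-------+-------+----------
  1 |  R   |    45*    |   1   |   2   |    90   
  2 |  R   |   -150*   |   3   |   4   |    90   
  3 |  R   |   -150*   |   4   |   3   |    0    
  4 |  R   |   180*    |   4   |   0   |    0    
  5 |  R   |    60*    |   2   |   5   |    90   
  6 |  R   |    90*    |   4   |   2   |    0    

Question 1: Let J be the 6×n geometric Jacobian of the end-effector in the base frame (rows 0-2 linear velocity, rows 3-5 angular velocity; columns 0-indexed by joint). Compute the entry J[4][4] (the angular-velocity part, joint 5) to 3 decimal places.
axis z_4 = (-0.3536,-0.3536,0.8660); lever o_n−o_4 = (-0.3282,-7.3992,1.4641)
cross product → J_v[:, 4] = (5.8903,0.2334,2.5000)
J_ω[:, 4] = z_4
entry J[4][4] = -0.3536

-0.354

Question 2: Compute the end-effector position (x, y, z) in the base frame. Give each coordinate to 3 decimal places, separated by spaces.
-1.540 -10.733 8.691

after link 1: o_1 = (1.4142, 1.4142, 1.0000)
after link 2: o_2 = (1.0860, -3.1566, -1.0000)
after link 3: o_3 = (0.2022, -1.9192, 3.7631)
after link 4: o_4 = (-1.2121, -3.3334, 7.2272)
after link 5: o_5 = (1.6164, -7.5760, 8.9593)
after link 6: o_6 = (-1.5402, -10.7326, 8.6913)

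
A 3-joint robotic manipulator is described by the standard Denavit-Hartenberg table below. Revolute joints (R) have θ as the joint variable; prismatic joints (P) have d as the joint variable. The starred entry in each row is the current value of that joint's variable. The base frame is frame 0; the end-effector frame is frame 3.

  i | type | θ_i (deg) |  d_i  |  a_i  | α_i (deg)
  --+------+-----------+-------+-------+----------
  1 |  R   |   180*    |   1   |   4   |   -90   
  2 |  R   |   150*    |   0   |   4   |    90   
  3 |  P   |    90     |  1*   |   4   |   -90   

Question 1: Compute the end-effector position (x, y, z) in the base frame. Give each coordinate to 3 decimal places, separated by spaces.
after link 1: o_1 = (-4.0000, 0.0000, 1.0000)
after link 2: o_2 = (-0.5359, -0.0000, -1.0000)
after link 3: o_3 = (-1.0359, -4.0000, -1.8660)

-1.036 -4.000 -1.866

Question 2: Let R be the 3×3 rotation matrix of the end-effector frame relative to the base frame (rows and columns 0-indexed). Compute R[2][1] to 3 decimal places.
End-effector y-axis (col 1 of R) = (0.5000,0.0000,0.8660)
R[2][1] = 0.8660

0.866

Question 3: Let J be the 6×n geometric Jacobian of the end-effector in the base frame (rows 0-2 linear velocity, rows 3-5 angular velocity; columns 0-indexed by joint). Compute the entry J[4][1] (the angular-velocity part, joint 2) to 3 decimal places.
axis z_1 = (-0.0000,-1.0000,0.0000); lever o_n−o_1 = (2.9641,-4.0000,-2.8660)
cross product → J_v[:, 1] = (2.8660,-0.0000,2.9641)
J_ω[:, 1] = z_1
entry J[4][1] = -1.0000

-1.000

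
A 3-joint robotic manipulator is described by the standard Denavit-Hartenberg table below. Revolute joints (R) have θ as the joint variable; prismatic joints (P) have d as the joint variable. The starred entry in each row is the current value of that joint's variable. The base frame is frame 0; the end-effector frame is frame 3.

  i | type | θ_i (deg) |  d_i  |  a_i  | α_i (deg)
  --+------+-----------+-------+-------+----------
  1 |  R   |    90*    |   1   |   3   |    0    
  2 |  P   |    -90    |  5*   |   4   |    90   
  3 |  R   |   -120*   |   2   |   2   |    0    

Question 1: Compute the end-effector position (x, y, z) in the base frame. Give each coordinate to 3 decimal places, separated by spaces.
3.000 1.000 4.268

after link 1: o_1 = (0.0000, 3.0000, 1.0000)
after link 2: o_2 = (4.0000, 3.0000, 6.0000)
after link 3: o_3 = (3.0000, 1.0000, 4.2679)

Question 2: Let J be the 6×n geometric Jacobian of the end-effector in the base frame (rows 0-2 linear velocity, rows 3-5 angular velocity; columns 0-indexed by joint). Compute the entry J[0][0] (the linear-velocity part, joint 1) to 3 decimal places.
-1.000

axis z_0 = ẑ; lever o_n−o_0 = (3.0000,1.0000,4.2679)
cross product → J_v[:, 0] = (-1.0000,3.0000,0.0000)
J_ω[:, 0] = z_0
entry J[0][0] = -1.0000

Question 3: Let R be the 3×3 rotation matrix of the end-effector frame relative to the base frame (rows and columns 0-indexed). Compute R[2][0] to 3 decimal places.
-0.866

End-effector x-axis (col 0 of R) = (-0.5000,-0.0000,-0.8660)
R[2][0] = -0.8660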